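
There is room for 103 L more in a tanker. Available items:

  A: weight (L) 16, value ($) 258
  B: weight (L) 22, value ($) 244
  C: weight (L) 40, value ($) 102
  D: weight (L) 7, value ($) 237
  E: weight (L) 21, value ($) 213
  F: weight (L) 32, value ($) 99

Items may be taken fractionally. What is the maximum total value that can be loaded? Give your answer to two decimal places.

1063.75

Ratios (sorted): D 33.86, A 16.12, B 11.09, E 10.14, F 3.09, C 2.55
take D (7 @ 237); take A (16 @ 258); take B (22 @ 244); take E (21 @ 213); take F (32 @ 99); take 5/40 of C → 12.75. Capacity used 103/103.
Total value = 1063.75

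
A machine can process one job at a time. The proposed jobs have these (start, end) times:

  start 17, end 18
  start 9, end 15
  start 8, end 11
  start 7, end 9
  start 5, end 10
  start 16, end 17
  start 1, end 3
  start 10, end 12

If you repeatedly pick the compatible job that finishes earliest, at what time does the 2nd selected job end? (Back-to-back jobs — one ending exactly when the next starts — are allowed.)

9

Sort by end time and greedily take each interval whose start is ≥ the last chosen end.
By end time: (1,3), (7,9), (5,10), (8,11), (10,12), (9,15), (16,17), (17,18).
Pick (1,3); next start ≥ 3 → (7,9); next start ≥ 9 → (10,12); next start ≥ 12 → (16,17); next start ≥ 17 → (17,18).
Selected: (1,3) (7,9) (10,12) (16,17) (17,18)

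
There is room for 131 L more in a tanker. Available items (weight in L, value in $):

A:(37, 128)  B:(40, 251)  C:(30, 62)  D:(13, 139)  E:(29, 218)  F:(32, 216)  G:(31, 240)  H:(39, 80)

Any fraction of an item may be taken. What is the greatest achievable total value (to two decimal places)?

Greedy by value/weight ratio, highest first.
Order: D (139/13=10.69) > G (240/31=7.74) > E (218/29=7.52) > F (216/32=6.75) > B (251/40=6.28) > A (128/37=3.46) > C (62/30=2.07) > H (80/39=2.05)
Fill: take D (13 @ 139) → take G (31 @ 240) → take E (29 @ 218) → take F (32 @ 216) → take 26/40 of B → 163.15; 131/131 used.
Total value = 976.15

976.15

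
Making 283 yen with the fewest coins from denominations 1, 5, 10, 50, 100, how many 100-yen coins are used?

2

Use the largest denomination that fits, subtract, and repeat.
283 = 2×100 + 1×50 + 3×10 + 3×1
Count of 100: 2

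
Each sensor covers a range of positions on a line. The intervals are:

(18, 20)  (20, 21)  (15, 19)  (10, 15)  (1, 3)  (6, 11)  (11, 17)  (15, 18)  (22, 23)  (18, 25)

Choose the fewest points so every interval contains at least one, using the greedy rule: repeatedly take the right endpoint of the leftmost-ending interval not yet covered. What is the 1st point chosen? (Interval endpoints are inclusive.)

3

Sorted: [1,3] [6,11] [10,15] [11,17] [15,18] [15,19] [18,20] [20,21] [22,23] [18,25]
{[1,3]} hit by 3; {[6,11],[10,15],[11,17]} hit by 11; {[15,18],[15,19],[18,20]} hit by 18; {[20,21]} hit by 21; {[22,23],[18,25]} hit by 23.
Points: 3, 11, 18, 21, 23 (5 total).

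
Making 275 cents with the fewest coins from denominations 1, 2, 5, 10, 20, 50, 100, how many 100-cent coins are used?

275 = 2×100 + 1×50 + 1×20 + 1×5
Count of 100: 2

2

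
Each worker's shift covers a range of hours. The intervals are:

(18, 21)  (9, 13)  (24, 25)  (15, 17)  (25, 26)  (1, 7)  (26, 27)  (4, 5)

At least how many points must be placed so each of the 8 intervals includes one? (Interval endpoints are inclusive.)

Sort by right endpoint; whenever an interval is uncovered, place a point at its right end.
By right end: [4,5]  [1,7]  [9,13]  [15,17]  [18,21]  [24,25]  [25,26]  [26,27]
[4,5] uncovered → point at 5; [9,13] uncovered → point at 13; [15,17] uncovered → point at 17; [18,21] uncovered → point at 21; [24,25] uncovered → point at 25; [26,27] uncovered → point at 27.
Points: 5, 13, 17, 21, 25, 27 (6 total).

6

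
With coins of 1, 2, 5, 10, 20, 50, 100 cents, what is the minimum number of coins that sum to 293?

Use the largest denomination that fits, subtract, and repeat.
293 = 2×100 + 1×50 + 2×20 + 1×2 + 1×1
Total coins = 2 + 1 + 2 + 1 + 1 = 7

7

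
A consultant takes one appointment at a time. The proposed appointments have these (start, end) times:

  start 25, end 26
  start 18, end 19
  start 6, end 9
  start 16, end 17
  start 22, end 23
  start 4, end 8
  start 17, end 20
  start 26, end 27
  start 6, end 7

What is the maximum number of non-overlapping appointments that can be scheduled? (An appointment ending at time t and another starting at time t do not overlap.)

Sort by end time and greedily take each interval whose start is ≥ the last chosen end.
By end time: (6,7), (4,8), (6,9), (16,17), (18,19), (17,20), (22,23), (25,26), (26,27).
Pick (6,7); next start ≥ 7 → (16,17); next start ≥ 17 → (18,19); next start ≥ 19 → (22,23); next start ≥ 23 → (25,26); next start ≥ 26 → (26,27).
Selected 6 appointments.

6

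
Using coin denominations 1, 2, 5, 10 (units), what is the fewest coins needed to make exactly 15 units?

2

15 = 1×10 + 1×5
Total coins = 1 + 1 = 2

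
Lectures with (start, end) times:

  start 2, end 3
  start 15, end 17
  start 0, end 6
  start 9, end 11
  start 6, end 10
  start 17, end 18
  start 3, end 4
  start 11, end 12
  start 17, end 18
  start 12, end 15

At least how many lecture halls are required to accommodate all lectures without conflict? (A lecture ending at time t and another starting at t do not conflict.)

2

The answer is the maximum number of intervals overlapping at any instant.
Events (time:±→running): 0:+→1 2:+→2 … peak 2.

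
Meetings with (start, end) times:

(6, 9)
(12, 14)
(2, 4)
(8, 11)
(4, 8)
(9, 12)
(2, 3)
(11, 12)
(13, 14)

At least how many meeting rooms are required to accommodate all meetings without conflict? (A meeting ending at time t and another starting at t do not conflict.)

2

Events (time:±→running): 2:+→1 2:+→2 … peak 2.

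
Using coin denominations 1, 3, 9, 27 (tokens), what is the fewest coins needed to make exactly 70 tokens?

6

Use the largest denomination that fits, subtract, and repeat.
70 = 2×27 + 1×9 + 2×3 + 1×1
Total coins = 2 + 1 + 2 + 1 = 6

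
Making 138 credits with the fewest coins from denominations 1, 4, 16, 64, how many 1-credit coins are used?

2

Greedy: take as many of the largest coin as possible, then repeat with the remainder.
138 = 2×64 + 2×4 + 2×1
Count of 1: 2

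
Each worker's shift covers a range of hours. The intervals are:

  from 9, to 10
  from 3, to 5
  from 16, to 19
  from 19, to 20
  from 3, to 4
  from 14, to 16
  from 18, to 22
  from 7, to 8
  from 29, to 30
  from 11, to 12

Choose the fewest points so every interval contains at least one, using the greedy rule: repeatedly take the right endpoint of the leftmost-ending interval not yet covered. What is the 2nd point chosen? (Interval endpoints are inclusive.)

8

Sort by right endpoint; whenever an interval is uncovered, place a point at its right end.
By right end: [3,4]  [3,5]  [7,8]  [9,10]  [11,12]  [14,16]  [16,19]  [19,20]  [18,22]  [29,30]
[3,4] uncovered → point at 4; [7,8] uncovered → point at 8; [9,10] uncovered → point at 10; [11,12] uncovered → point at 12; [14,16] uncovered → point at 16; [19,20] uncovered → point at 20; [29,30] uncovered → point at 30.
Points: 4, 8, 10, 12, 16, 20, 30 (7 total).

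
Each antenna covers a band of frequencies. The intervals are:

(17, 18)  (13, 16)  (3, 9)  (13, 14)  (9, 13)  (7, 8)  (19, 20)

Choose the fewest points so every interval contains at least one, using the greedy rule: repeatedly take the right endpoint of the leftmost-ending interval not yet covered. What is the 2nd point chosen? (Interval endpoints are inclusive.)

13

Sorted: [7,8] [3,9] [9,13] [13,14] [13,16] [17,18] [19,20]
{[7,8],[3,9]} hit by 8; {[9,13],[13,14],[13,16]} hit by 13; {[17,18]} hit by 18; {[19,20]} hit by 20.
Points: 8, 13, 18, 20 (4 total).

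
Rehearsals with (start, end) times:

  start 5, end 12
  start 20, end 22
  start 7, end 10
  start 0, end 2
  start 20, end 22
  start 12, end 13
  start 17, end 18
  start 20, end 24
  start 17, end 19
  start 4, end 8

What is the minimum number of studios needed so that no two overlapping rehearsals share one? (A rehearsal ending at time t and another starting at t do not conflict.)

3

starts: [0, 4, 5, 7, 12, 17, 17, 20, 20, 20]
ends:   [2, 8, 10, 12, 13, 18, 19, 22, 22, 24]
s0→1 e2→0 s4→1 s5→2 s7→3  — peak 3.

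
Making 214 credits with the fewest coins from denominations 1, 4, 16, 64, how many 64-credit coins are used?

214 − 3×64→22 − 1×16→6 − 1×4→2 − 2×1→0
Count of 64: 3

3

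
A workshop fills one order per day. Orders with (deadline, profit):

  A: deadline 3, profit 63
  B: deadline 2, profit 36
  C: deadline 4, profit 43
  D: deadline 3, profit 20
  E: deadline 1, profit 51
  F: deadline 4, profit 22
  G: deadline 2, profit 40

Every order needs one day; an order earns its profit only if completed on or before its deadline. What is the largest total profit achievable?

197

Sort by profit descending; place each in the latest free slot ≤ its deadline.
By profit: A(d3,63), E(d1,51), C(d4,43), G(d2,40), B(d2,36), F(d4,22), D(d3,20)
A→slot 3; E→slot 1; C→slot 4; G→slot 2; B skipped; F skipped; D skipped.
Profit = 51 + 40 + 63 + 43 = 197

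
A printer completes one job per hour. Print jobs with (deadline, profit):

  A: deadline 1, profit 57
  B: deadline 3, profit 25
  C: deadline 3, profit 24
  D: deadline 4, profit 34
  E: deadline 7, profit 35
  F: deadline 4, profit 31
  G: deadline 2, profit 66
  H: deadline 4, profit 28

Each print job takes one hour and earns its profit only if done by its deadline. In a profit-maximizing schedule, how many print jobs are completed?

By profit: G(d2,66), A(d1,57), E(d7,35), D(d4,34), F(d4,31), H(d4,28), B(d3,25), C(d3,24)
G→slot 2; A→slot 1; E→slot 7; D→slot 4; F→slot 3; H skipped; B skipped; C skipped.
5 of 8 scheduled.

5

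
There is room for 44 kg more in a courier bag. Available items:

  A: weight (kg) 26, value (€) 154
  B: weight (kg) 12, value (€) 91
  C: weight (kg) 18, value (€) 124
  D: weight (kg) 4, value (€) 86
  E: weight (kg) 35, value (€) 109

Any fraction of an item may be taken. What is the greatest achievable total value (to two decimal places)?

Sort by value per unit weight and fill in that order.
Ratios (sorted): D 21.50, B 7.58, C 6.89, A 5.92, E 3.11
take D (4 @ 86); take B (12 @ 91); take C (18 @ 124); take 10/26 of A → 59.23. Capacity used 44/44.
Total value = 360.23

360.23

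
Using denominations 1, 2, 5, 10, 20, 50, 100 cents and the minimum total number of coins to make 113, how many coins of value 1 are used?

Greedy: take as many of the largest coin as possible, then repeat with the remainder.
113 = 1×100 + 1×10 + 1×2 + 1×1
Count of 1: 1

1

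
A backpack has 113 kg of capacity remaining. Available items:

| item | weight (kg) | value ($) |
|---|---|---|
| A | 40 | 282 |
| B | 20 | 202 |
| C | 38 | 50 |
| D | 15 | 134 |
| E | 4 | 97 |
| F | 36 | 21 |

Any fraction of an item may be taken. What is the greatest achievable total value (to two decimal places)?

759.74

Greedy by value/weight ratio, highest first.
Order: E (97/4=24.25) > B (202/20=10.10) > D (134/15=8.93) > A (282/40=7.05) > C (50/38=1.32) > F (21/36=0.58)
Fill: take E (4 @ 97) → take B (20 @ 202) → take D (15 @ 134) → take A (40 @ 282) → take 34/38 of C → 44.74; 113/113 used.
Total value = 759.74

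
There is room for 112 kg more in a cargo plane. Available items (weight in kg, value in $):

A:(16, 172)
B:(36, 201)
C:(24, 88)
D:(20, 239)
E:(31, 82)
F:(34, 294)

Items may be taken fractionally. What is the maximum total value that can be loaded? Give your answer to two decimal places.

Greedy by value/weight ratio, highest first.
Ratios (sorted): D 11.95, A 10.75, F 8.65, B 5.58, C 3.67, E 2.65
take D (20 @ 239); take A (16 @ 172); take F (34 @ 294); take B (36 @ 201); take 6/24 of C → 22.00. Capacity used 112/112.
Total value = 928.00

928.00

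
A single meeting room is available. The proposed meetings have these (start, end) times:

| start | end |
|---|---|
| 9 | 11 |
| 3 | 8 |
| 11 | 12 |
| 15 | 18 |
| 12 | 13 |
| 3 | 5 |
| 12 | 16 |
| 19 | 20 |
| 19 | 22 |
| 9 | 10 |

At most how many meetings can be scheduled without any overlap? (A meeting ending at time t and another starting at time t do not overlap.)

Sorted by end: (3,5)  (3,8)  (9,10)  (9,11)  (11,12)  (12,13)  (12,16)  (15,18)  (19,20)  (19,22)
take (3,5); take (9,10); take (11,12); take (12,13); skip (12,16); take (15,18); take (19,20).
Selected 6 meetings.

6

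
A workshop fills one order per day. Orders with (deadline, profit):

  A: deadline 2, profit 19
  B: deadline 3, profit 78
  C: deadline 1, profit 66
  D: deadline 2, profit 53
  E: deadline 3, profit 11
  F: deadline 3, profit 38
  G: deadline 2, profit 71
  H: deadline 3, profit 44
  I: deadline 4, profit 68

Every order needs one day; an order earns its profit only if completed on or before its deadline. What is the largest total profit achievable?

283

Profit order: B=78 G=71 I=68 C=66 D=53 H=44 F=38 A=19 E=11
Assign: B→slot 3, G→slot 2, I→slot 4, C→slot 1, D skipped, H skipped, F skipped, A skipped, E skipped.
Slots: [1:C] [2:G] [3:B] [4:I]
Profit = 66 + 71 + 78 + 68 = 283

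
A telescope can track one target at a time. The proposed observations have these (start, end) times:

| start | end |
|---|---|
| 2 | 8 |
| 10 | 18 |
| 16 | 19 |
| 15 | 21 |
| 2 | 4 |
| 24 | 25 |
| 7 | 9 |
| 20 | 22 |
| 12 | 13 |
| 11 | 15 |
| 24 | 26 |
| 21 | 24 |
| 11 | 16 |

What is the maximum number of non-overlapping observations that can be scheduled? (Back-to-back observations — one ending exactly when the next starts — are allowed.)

6

Order by finish time; keep every interval that doesn't clash with the previous kept one.
Sorted by end: (2,4)  (2,8)  (7,9)  (12,13)  (11,15)  (11,16)  (10,18)  (16,19)  (15,21)  (20,22)  (21,24)  (24,25)  (24,26)
take (2,4); skip (2,8); take (7,9); take (12,13); skip (11,15); skip (11,16); skip (10,18); take (16,19); take (20,22); take (24,25); skip (24,26).
Selected 6 observations.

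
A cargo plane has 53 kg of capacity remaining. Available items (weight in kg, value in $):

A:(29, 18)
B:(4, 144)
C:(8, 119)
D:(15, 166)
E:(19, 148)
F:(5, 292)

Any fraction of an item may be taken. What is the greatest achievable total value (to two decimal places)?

Ratios (sorted): F 58.40, B 36.00, C 14.88, D 11.07, E 7.79, A 0.62
take F (5 @ 292); take B (4 @ 144); take C (8 @ 119); take D (15 @ 166); take E (19 @ 148); take 2/29 of A → 1.24. Capacity used 53/53.
Total value = 870.24

870.24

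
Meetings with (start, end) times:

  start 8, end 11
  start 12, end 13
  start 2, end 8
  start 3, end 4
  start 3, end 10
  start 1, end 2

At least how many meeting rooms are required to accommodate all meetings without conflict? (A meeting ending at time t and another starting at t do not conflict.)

starts: [1, 2, 3, 3, 8, 12]
ends:   [2, 4, 8, 10, 11, 13]
s1→1 e2→0 s2→1 s3→2 s3→3  — peak 3.

3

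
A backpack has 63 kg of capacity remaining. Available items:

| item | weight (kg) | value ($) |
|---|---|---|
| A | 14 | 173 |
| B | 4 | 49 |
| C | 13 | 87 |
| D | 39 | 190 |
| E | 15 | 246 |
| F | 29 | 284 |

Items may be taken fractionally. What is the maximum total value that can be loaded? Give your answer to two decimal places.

Greedy by value/weight ratio, highest first.
Order: E (246/15=16.40) > A (173/14=12.36) > B (49/4=12.25) > F (284/29=9.79) > C (87/13=6.69) > D (190/39=4.87)
Fill: take E (15 @ 246) → take A (14 @ 173) → take B (4 @ 49) → take F (29 @ 284) → take 1/13 of C → 6.69; 63/63 used.
Total value = 758.69

758.69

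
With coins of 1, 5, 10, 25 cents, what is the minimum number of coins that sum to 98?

Greedy: take as many of the largest coin as possible, then repeat with the remainder.
98 = 3×25 + 2×10 + 3×1
Total coins = 3 + 2 + 3 = 8

8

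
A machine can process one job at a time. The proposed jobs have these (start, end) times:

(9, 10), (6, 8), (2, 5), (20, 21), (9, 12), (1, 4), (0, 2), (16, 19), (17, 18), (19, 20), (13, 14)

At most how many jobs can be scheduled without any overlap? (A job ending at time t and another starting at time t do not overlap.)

By end time: (0,2), (1,4), (2,5), (6,8), (9,10), (9,12), (13,14), (17,18), (16,19), (19,20), (20,21).
Pick (0,2); next start ≥ 2 → (2,5); next start ≥ 5 → (6,8); next start ≥ 8 → (9,10); next start ≥ 10 → (13,14); next start ≥ 14 → (17,18); next start ≥ 18 → (19,20); next start ≥ 20 → (20,21).
Selected 8 jobs.

8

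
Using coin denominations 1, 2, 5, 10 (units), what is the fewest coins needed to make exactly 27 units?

Greedy: take as many of the largest coin as possible, then repeat with the remainder.
27 = 2×10 + 1×5 + 1×2
Total coins = 2 + 1 + 1 = 4

4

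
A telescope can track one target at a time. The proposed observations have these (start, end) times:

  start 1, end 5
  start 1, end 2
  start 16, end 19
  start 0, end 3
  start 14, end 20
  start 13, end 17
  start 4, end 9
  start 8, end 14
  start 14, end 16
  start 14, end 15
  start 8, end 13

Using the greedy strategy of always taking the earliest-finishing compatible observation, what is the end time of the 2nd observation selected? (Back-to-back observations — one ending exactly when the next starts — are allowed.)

9

Sort by end time and greedily take each interval whose start is ≥ the last chosen end.
Sorted by end: (1,2)  (0,3)  (1,5)  (4,9)  (8,13)  (8,14)  (14,15)  (14,16)  (13,17)  (16,19)  (14,20)
take (1,2); skip (0,3); skip (1,5); take (4,9); skip (8,13); take (14,15); skip (13,17); take (16,19); skip (14,20).
Selected: (1,2) (4,9) (14,15) (16,19)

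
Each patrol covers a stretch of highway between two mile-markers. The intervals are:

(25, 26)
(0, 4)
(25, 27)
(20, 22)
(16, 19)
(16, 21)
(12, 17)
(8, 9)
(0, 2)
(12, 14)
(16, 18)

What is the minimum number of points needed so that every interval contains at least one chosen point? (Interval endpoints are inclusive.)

Process intervals by earliest right end; each time one isn't hit yet, stab at its right endpoint.
Sorted: [0,2] [0,4] [8,9] [12,14] [12,17] [16,18] [16,19] [16,21] [20,22] [25,26] [25,27]
{[0,2],[0,4]} hit by 2; {[8,9]} hit by 9; {[12,14],[12,17]} hit by 14; {[16,18],[16,19],[16,21]} hit by 18; {[20,22]} hit by 22; {[25,26],[25,27]} hit by 26.
Points: 2, 9, 14, 18, 22, 26 (6 total).

6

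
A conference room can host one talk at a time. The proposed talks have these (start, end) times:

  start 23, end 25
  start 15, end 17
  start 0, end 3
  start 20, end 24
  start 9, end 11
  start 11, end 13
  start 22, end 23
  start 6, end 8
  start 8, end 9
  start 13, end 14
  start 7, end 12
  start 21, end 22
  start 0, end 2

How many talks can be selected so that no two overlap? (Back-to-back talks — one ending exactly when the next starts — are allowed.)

10

Greedy by earliest finish: after sorting by end time, pick each interval compatible with the last pick.
By end time: (0,2), (0,3), (6,8), (8,9), (9,11), (7,12), (11,13), (13,14), (15,17), (21,22), (22,23), (20,24), (23,25).
Pick (0,2); next start ≥ 2 → (6,8); next start ≥ 8 → (8,9); next start ≥ 9 → (9,11); next start ≥ 11 → (11,13); next start ≥ 13 → (13,14); next start ≥ 14 → (15,17); next start ≥ 17 → (21,22); next start ≥ 22 → (22,23); next start ≥ 23 → (23,25).
Selected 10 talks.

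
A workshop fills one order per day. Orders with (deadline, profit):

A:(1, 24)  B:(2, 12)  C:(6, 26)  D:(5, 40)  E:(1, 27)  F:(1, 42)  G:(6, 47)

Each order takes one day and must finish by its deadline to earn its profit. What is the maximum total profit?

167

Sort by profit descending; place each in the latest free slot ≤ its deadline.
Profit order: G=47 F=42 D=40 E=27 C=26 A=24 B=12
Assign: G→slot 6, F→slot 1, D→slot 5, E skipped, C→slot 4, A skipped, B→slot 2.
Slots: [1:F] [2:B] [4:C] [5:D] [6:G]
Profit = 42 + 12 + 26 + 40 + 47 = 167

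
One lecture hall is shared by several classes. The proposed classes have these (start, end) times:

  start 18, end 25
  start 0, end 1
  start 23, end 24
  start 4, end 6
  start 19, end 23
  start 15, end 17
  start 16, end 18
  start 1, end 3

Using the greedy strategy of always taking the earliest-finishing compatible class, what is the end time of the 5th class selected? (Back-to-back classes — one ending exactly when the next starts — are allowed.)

Sort by end time and greedily take each interval whose start is ≥ the last chosen end.
Sorted by end: (0,1)  (1,3)  (4,6)  (15,17)  (16,18)  (19,23)  (23,24)  (18,25)
take (0,1); take (1,3); take (4,6); take (15,17); take (19,23); take (23,24).
Selected: (0,1) (1,3) (4,6) (15,17) (19,23) (23,24)

23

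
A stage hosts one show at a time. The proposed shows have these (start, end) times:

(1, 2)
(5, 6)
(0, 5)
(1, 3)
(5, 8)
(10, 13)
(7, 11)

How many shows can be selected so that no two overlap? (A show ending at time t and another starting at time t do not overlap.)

3

Greedy by earliest finish: after sorting by end time, pick each interval compatible with the last pick.
By end time: (1,2), (1,3), (0,5), (5,6), (5,8), (7,11), (10,13).
Pick (1,2); next start ≥ 2 → (5,6); next start ≥ 6 → (7,11).
Selected 3 shows.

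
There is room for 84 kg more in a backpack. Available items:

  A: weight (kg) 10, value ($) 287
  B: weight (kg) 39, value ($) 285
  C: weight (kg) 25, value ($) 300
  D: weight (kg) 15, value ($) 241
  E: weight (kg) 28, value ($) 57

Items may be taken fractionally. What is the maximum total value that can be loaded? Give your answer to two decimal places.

1076.46

Sort by value per unit weight and fill in that order.
Ratios (sorted): A 28.70, D 16.07, C 12.00, B 7.31, E 2.04
take A (10 @ 287); take D (15 @ 241); take C (25 @ 300); take 34/39 of B → 248.46. Capacity used 84/84.
Total value = 1076.46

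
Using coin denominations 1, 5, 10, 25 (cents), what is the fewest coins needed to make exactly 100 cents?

4

Greedy: take as many of the largest coin as possible, then repeat with the remainder.
100 = 4×25
Total coins = 4 = 4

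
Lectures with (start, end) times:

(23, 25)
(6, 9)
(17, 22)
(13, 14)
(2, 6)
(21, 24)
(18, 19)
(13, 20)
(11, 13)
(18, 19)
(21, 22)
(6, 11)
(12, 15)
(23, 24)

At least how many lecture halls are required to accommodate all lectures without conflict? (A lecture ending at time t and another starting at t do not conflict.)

The answer is the maximum number of intervals overlapping at any instant.
Events (time:±→running): 2:+→1 6:-→0 6:+→1 6:+→2 9:-→1 11:-→0 11:+→1 12:+→2 13:-→1 13:+→2 13:+→3 14:-→2 15:-→1 17:+→2 18:+→3 18:+→4 … peak 4.

4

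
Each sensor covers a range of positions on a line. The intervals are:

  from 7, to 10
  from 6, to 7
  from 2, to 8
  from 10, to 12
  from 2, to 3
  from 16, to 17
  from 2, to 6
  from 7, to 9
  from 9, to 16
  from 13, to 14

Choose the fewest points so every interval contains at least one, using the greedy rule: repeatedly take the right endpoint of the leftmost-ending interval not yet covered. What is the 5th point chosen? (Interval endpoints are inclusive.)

Process intervals by earliest right end; each time one isn't hit yet, stab at its right endpoint.
Sorted: [2,3] [2,6] [6,7] [2,8] [7,9] [7,10] [10,12] [13,14] [9,16] [16,17]
{[2,3],[2,6]} hit by 3; {[6,7],[2,8],[7,9],[7,10]} hit by 7; {[10,12]} hit by 12; {[13,14],[9,16]} hit by 14; {[16,17]} hit by 17.
Points: 3, 7, 12, 14, 17 (5 total).

17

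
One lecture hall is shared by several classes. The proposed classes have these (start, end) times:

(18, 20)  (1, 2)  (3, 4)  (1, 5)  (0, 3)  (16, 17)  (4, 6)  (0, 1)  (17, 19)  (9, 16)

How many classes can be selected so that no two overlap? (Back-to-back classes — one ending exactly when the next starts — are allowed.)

Order by finish time; keep every interval that doesn't clash with the previous kept one.
By end time: (0,1), (1,2), (0,3), (3,4), (1,5), (4,6), (9,16), (16,17), (17,19), (18,20).
Pick (0,1); next start ≥ 1 → (1,2); next start ≥ 2 → (3,4); next start ≥ 4 → (4,6); next start ≥ 6 → (9,16); next start ≥ 16 → (16,17); next start ≥ 17 → (17,19).
Selected 7 classes.

7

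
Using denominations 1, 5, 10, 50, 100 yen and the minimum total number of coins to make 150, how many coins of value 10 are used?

150 = 1×100 + 1×50
Count of 10: 0

0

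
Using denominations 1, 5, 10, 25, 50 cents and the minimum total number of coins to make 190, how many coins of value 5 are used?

190 = 3×50 + 1×25 + 1×10 + 1×5
Count of 5: 1

1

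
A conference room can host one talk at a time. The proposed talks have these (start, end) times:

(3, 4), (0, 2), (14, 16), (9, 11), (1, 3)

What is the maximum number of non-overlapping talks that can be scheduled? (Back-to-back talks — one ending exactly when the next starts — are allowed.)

By end time: (0,2), (1,3), (3,4), (9,11), (14,16).
Pick (0,2); next start ≥ 2 → (3,4); next start ≥ 4 → (9,11); next start ≥ 11 → (14,16).
Selected 4 talks.

4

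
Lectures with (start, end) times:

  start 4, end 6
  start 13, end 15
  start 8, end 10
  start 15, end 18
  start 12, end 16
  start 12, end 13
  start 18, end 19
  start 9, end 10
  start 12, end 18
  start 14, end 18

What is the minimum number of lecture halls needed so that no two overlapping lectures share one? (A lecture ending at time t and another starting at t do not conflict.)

starts: [4, 8, 9, 12, 12, 12, 13, 14, 15, 18]
ends:   [6, 10, 10, 13, 15, 16, 18, 18, 18, 19]
s4→1 e6→0 s8→1 s9→2 e10→1 e10→0 s12→1 s12→2 s12→3 e13→2 s13→3 s14→4  — peak 4.

4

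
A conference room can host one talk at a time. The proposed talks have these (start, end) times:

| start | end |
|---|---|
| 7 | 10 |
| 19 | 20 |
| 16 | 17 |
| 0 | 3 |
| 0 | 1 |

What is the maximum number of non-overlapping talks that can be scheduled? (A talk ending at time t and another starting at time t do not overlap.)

4

Order by finish time; keep every interval that doesn't clash with the previous kept one.
Sorted by end: (0,1)  (0,3)  (7,10)  (16,17)  (19,20)
take (0,1); take (7,10); take (16,17); take (19,20).
Selected 4 talks.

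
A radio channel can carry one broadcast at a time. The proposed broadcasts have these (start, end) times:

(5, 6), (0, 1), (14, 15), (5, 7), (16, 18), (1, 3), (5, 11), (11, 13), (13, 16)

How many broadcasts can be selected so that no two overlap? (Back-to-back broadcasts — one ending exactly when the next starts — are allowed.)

By end time: (0,1), (1,3), (5,6), (5,7), (5,11), (11,13), (14,15), (13,16), (16,18).
Pick (0,1); next start ≥ 1 → (1,3); next start ≥ 3 → (5,6); next start ≥ 6 → (11,13); next start ≥ 13 → (14,15); next start ≥ 15 → (16,18).
Selected 6 broadcasts.

6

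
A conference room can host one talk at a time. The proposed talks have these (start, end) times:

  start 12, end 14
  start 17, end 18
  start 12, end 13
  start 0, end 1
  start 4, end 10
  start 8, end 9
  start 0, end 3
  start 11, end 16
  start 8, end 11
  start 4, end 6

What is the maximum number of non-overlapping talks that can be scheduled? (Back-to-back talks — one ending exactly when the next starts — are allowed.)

Sort by end time and greedily take each interval whose start is ≥ the last chosen end.
By end time: (0,1), (0,3), (4,6), (8,9), (4,10), (8,11), (12,13), (12,14), (11,16), (17,18).
Pick (0,1); next start ≥ 1 → (4,6); next start ≥ 6 → (8,9); next start ≥ 9 → (12,13); next start ≥ 13 → (17,18).
Selected 5 talks.

5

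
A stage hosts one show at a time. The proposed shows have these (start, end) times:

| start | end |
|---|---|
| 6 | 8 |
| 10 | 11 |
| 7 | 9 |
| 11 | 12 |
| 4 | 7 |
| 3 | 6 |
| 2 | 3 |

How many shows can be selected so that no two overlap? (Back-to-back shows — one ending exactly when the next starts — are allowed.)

5

Order by finish time; keep every interval that doesn't clash with the previous kept one.
Sorted by end: (2,3)  (3,6)  (4,7)  (6,8)  (7,9)  (10,11)  (11,12)
take (2,3); take (3,6); take (6,8); take (10,11); take (11,12).
Selected 5 shows.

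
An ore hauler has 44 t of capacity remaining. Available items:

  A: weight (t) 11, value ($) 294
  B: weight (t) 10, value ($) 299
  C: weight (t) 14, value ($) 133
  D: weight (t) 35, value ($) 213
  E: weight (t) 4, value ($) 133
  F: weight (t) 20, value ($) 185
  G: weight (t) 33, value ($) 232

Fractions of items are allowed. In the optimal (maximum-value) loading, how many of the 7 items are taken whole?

4

Sort by value per unit weight and fill in that order.
Order: E (133/4=33.25) > B (299/10=29.90) > A (294/11=26.73) > C (133/14=9.50) > F (185/20=9.25) > G (232/33=7.03) > D (213/35=6.09)
Fill: take E (4 @ 133) → take B (10 @ 299) → take A (11 @ 294) → take C (14 @ 133) → take 5/20 of F → 46.25; 44/44 used.
4 item(s) taken whole; one partial (take 5/20 of F).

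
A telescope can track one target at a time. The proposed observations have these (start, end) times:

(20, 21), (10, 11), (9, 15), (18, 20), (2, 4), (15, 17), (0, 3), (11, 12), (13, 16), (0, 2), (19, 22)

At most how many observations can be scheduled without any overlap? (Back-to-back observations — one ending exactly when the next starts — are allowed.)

Greedy by earliest finish: after sorting by end time, pick each interval compatible with the last pick.
Sorted by end: (0,2)  (0,3)  (2,4)  (10,11)  (11,12)  (9,15)  (13,16)  (15,17)  (18,20)  (20,21)  (19,22)
take (0,2); take (2,4); take (10,11); take (11,12); skip (9,15); take (13,16); skip (15,17); take (18,20); take (20,21); skip (19,22).
Selected 7 observations.

7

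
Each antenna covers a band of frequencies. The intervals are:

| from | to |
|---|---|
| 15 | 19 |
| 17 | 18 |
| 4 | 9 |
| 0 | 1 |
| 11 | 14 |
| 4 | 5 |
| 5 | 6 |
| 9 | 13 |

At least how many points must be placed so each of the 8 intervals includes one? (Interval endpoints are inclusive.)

Process intervals by earliest right end; each time one isn't hit yet, stab at its right endpoint.
By right end: [0,1]  [4,5]  [5,6]  [4,9]  [9,13]  [11,14]  [17,18]  [15,19]
[0,1] uncovered → point at 1; [4,5] uncovered → point at 5; [9,13] uncovered → point at 13; [17,18] uncovered → point at 18.
Points: 1, 5, 13, 18 (4 total).

4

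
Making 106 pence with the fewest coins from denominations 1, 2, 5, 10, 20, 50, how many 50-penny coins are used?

2

106 − 2×50→6 − 1×5→1 − 1×1→0
Count of 50: 2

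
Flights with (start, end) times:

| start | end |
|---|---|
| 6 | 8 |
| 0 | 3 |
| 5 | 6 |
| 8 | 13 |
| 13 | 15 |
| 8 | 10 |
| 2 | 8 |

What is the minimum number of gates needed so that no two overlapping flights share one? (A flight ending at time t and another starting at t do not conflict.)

2

starts: [0, 2, 5, 6, 8, 8, 13]
ends:   [3, 6, 8, 8, 10, 13, 15]
s0→1 s2→2  — peak 2.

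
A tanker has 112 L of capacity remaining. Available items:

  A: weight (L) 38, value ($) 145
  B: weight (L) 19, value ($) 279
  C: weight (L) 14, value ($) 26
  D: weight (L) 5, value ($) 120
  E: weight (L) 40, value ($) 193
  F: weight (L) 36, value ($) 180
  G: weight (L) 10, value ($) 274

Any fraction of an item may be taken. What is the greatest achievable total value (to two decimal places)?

1053.63

Order: G (274/10=27.40) > D (120/5=24.00) > B (279/19=14.68) > F (180/36=5.00) > E (193/40=4.83) > A (145/38=3.82) > C (26/14=1.86)
Fill: take G (10 @ 274) → take D (5 @ 120) → take B (19 @ 279) → take F (36 @ 180) → take E (40 @ 193) → take 2/38 of A → 7.63; 112/112 used.
Total value = 1053.63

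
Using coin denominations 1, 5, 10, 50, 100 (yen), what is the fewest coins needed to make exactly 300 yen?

3

300 − 3×100→0
Total coins = 3 = 3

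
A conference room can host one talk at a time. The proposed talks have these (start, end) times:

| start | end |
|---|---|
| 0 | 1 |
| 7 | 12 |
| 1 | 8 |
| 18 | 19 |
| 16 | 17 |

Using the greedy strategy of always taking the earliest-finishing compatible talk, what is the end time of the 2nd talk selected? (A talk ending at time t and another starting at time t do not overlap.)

8

Sorted by end: (0,1)  (1,8)  (7,12)  (16,17)  (18,19)
take (0,1); take (1,8); take (16,17); take (18,19).
Selected: (0,1) (1,8) (16,17) (18,19)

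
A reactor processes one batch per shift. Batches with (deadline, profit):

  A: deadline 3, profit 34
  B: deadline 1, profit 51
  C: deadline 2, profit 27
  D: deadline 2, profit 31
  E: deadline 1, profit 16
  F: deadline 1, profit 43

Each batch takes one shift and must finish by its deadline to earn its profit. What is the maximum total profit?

Take jobs in profit order; each goes to the latest open slot no later than its deadline.
Profit order: B=51 F=43 A=34 D=31 C=27 E=16
Assign: B→slot 1, F skipped, A→slot 3, D→slot 2, C skipped, E skipped.
Slots: [1:B] [2:D] [3:A]
Profit = 51 + 31 + 34 = 116

116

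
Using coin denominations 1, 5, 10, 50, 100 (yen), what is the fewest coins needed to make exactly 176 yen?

Greedy: take as many of the largest coin as possible, then repeat with the remainder.
176 − 1×100→76 − 1×50→26 − 2×10→6 − 1×5→1 − 1×1→0
Total coins = 1 + 1 + 2 + 1 + 1 = 6

6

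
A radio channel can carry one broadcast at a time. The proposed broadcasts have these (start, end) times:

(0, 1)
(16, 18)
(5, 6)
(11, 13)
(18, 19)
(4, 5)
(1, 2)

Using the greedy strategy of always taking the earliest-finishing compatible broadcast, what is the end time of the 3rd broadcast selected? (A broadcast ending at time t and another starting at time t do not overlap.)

Sort by end time and greedily take each interval whose start is ≥ the last chosen end.
Sorted by end: (0,1)  (1,2)  (4,5)  (5,6)  (11,13)  (16,18)  (18,19)
take (0,1); take (1,2); take (4,5); take (5,6); take (11,13); take (16,18); take (18,19).
Selected: (0,1) (1,2) (4,5) (5,6) (11,13) (16,18) (18,19)

5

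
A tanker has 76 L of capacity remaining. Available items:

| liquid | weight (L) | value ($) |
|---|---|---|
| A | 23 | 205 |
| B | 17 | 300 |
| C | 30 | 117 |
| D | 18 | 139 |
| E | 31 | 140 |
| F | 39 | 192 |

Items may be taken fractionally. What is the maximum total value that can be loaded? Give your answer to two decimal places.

732.62

Order: B (300/17=17.65) > A (205/23=8.91) > D (139/18=7.72) > F (192/39=4.92) > E (140/31=4.52) > C (117/30=3.90)
Fill: take B (17 @ 300) → take A (23 @ 205) → take D (18 @ 139) → take 18/39 of F → 88.62; 76/76 used.
Total value = 732.62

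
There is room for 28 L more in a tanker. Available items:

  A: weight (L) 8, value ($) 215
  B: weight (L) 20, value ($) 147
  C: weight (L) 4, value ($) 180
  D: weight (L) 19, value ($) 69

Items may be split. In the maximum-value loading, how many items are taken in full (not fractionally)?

2

Order: C (180/4=45.00) > A (215/8=26.88) > B (147/20=7.35) > D (69/19=3.63)
Fill: take C (4 @ 180) → take A (8 @ 215) → take 16/20 of B → 117.60; 28/28 used.
2 item(s) taken whole; one partial (take 16/20 of B).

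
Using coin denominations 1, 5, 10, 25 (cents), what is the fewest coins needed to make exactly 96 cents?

6

96 − 3×25→21 − 2×10→1 − 1×1→0
Total coins = 3 + 2 + 1 = 6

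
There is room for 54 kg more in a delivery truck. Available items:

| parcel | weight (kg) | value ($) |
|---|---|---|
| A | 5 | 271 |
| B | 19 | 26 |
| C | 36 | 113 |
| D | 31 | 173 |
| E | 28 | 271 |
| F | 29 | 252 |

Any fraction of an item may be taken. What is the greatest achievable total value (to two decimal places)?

Order: A (271/5=54.20) > E (271/28=9.68) > F (252/29=8.69) > D (173/31=5.58) > C (113/36=3.14) > B (26/19=1.37)
Fill: take A (5 @ 271) → take E (28 @ 271) → take 21/29 of F → 182.48; 54/54 used.
Total value = 724.48

724.48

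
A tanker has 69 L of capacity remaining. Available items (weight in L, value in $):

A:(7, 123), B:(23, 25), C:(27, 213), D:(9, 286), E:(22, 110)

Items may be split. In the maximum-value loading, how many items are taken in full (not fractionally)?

Sort by value per unit weight and fill in that order.
Ratios (sorted): D 31.78, A 17.57, C 7.89, E 5.00, B 1.09
take D (9 @ 286); take A (7 @ 123); take C (27 @ 213); take E (22 @ 110); take 4/23 of B → 4.35. Capacity used 69/69.
4 item(s) taken whole; one partial (take 4/23 of B).

4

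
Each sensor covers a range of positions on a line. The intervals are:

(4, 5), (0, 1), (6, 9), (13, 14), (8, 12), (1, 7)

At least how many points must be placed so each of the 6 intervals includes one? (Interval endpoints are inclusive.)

4

By right end: [0,1]  [4,5]  [1,7]  [6,9]  [8,12]  [13,14]
[0,1] uncovered → point at 1; [4,5] uncovered → point at 5; [6,9] uncovered → point at 9; [13,14] uncovered → point at 14.
Points: 1, 5, 9, 14 (4 total).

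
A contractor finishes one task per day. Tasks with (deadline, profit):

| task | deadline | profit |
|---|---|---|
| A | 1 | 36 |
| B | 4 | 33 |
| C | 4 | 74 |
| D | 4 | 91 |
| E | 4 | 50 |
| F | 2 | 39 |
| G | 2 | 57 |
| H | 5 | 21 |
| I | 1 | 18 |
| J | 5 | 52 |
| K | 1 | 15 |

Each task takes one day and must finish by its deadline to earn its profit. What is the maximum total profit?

Sort by profit descending; place each in the latest free slot ≤ its deadline.
Profit order: D=91 C=74 G=57 J=52 E=50 F=39 A=36 B=33 H=21 I=18 K=15
Assign: D→slot 4, C→slot 3, G→slot 2, J→slot 5, E→slot 1, F skipped, A skipped, B skipped, H skipped, I skipped, K skipped.
Slots: [1:E] [2:G] [3:C] [4:D] [5:J]
Profit = 50 + 57 + 74 + 91 + 52 = 324

324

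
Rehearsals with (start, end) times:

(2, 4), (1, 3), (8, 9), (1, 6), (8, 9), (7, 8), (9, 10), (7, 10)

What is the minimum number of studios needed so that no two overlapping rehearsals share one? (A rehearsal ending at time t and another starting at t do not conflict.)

The answer is the maximum number of intervals overlapping at any instant.
starts: [1, 1, 2, 7, 7, 8, 8, 9]
ends:   [3, 4, 6, 8, 9, 9, 10, 10]
s1→1 s1→2 s2→3  — peak 3.

3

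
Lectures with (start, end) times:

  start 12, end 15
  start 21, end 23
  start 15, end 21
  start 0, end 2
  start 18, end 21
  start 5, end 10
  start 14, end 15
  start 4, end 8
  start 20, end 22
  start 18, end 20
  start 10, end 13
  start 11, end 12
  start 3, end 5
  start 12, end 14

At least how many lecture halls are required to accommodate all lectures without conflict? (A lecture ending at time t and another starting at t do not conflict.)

3

Count concurrent intervals with a sweep; the peak is the room count.
starts: [0, 3, 4, 5, 10, 11, 12, 12, 14, 15, 18, 18, 20, 21]
ends:   [2, 5, 8, 10, 12, 13, 14, 15, 15, 20, 21, 21, 22, 23]
s0→1 e2→0 s3→1 s4→2 e5→1 s5→2 e8→1 e10→0 s10→1 s11→2 e12→1 s12→2 s12→3  — peak 3.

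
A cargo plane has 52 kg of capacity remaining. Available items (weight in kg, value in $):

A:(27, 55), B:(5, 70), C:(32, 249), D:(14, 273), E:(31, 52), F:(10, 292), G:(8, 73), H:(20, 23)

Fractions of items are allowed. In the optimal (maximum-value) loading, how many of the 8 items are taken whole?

Sort by value per unit weight and fill in that order.
Order: F (292/10=29.20) > D (273/14=19.50) > B (70/5=14.00) > G (73/8=9.12) > C (249/32=7.78) > A (55/27=2.04) > E (52/31=1.68) > H (23/20=1.15)
Fill: take F (10 @ 292) → take D (14 @ 273) → take B (5 @ 70) → take G (8 @ 73) → take 15/32 of C → 116.72; 52/52 used.
4 item(s) taken whole; one partial (take 15/32 of C).

4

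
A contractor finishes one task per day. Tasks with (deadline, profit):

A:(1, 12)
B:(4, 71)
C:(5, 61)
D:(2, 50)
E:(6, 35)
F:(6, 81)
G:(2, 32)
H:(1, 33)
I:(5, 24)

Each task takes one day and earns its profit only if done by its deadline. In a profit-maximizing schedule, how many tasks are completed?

6

Sort by profit descending; place each in the latest free slot ≤ its deadline.
Profit order: F=81 B=71 C=61 D=50 E=35 H=33 G=32 I=24 A=12
Assign: F→slot 6, B→slot 4, C→slot 5, D→slot 2, E→slot 3, H→slot 1, G skipped, I skipped, A skipped.
Slots: [1:H] [2:D] [3:E] [4:B] [5:C] [6:F]
6 of 9 scheduled.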